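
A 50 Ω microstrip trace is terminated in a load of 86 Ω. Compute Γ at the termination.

Γ = 0.265

Γ = (Z_L − Z_0)/(Z_L + Z_0) = (86 − 50)/(86 + 50) = 36/136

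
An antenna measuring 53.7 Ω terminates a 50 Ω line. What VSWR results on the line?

Γ = (53.7 − 50)/(53.7 + 50) = 0.0357
VSWR = (1 + 0.0357)/(1 − 0.0357)

VSWR ≈ 1.07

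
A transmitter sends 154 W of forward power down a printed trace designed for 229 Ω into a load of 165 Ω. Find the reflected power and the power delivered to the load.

Γ = (165 − 229)/(165 + 229) = -0.162
|Γ|² = 0.0264
P_refl = |Γ|²·P_inc = 4.06 W, P_del = (1 − |Γ|²)·P_inc = 150 W

P_reflected ≈ 4.06 W; P_delivered ≈ 150 W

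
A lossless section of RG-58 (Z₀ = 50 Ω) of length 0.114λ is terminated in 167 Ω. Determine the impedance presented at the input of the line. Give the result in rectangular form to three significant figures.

βl = 2π × 0.114 = 41°
tan(βl) = tan(41°) = 0.871
Z_in = Z_0·(Z_L + jZ_0·tanβl)/(Z_0 + jZ_L·tanβl)
     = 50·(167 + j43.5)/(50 + j145)

Z_in ≈ 31.1 − j46.8 Ω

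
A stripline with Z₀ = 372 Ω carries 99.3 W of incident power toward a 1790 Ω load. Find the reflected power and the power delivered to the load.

Γ = (1790 − 372)/(1790 + 372) = 0.656
|Γ|² = 0.43
P_refl = |Γ|²·P_inc = 42.7 W, P_del = (1 − |Γ|²)·P_inc = 56.6 W

P_reflected ≈ 42.7 W; P_delivered ≈ 56.6 W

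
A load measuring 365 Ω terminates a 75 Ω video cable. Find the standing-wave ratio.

For a purely resistive load, VSWR = R_L/Z_0 or Z_0/R_L (whichever > 1) = 365/75

VSWR ≈ 4.87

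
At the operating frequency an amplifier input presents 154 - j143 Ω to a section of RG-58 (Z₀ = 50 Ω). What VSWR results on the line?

Γ = (Z_L − Z_0)/(Z_L + Z_0) = (104 − j143)/(204 − j143)
|Γ| = 177/249 = 0.71
VSWR = (1 + |Γ|)/(1 − |Γ|) = 1.71/0.29

VSWR ≈ 5.89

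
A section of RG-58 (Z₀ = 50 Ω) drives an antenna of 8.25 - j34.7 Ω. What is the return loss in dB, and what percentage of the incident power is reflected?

Γ = (-41.75 − j34.7)/(58.25 − j34.7), |Γ| = 0.801
RL = −20·log₁₀(0.801) = 1.93 dB
P_refl/P_inc = |Γ|² = 0.641

RL ≈ 1.93 dB; 64.1% of incident power reflected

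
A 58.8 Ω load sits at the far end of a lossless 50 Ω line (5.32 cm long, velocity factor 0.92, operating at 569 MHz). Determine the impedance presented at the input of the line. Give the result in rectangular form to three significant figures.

λ = v/f = 0.92·c / 569 MHz = 0.485 m
βl = 2π·l/λ = 2π × 0.11 = 39.5°
tan(βl) = tan(39.5°) = 0.824
Z_in = Z_0·(Z_L + jZ_0·tanβl)/(Z_0 + jZ_L·tanβl)
     = 50·(58.8 + j41.2)/(50 + j48.4)

Z_in ≈ 50.9 − j8.14 Ω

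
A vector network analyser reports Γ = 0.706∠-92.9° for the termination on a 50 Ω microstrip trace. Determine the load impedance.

Z_L ≈ 16 − j44.9 Ω

Z_L = Z_0·(1 + Γ)/(1 − Γ) = 50·(0.964 − j0.705)/(1.04 + j0.705)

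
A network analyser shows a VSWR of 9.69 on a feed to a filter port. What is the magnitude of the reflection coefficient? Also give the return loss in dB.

|Γ| = (S − 1)/(S + 1) = (9.69 − 1)/(9.69 + 1) = 8.69/10.7
RL = −20·log₁₀|Γ| = −20·log₁₀(0.813)

|Γ| ≈ 0.813; return loss ≈ 1.8 dB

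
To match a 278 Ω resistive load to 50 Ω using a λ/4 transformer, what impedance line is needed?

Z_qwt = √(Z_0·R_L) = √(50 × 278) = √13900

Z_qwt ≈ 118 Ω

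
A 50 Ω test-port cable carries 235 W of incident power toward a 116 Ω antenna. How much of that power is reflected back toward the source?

Γ = (116 − 50)/(116 + 50) = 0.398
|Γ|² = 0.158
P_refl = |Γ|²·P_inc = 37.1 W, P_del = (1 − |Γ|²)·P_inc = 198 W

P_reflected ≈ 37.1 W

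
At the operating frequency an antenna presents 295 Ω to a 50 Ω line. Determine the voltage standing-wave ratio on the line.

Γ = (295 − 50)/(295 + 50) = 0.71
VSWR = (1 + 0.71)/(1 − 0.71)

VSWR ≈ 5.9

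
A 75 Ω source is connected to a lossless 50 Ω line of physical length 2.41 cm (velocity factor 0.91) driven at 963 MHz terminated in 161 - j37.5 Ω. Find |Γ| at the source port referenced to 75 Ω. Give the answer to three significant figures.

|Γ| ≈ 0.53

λ = v/f = 0.91·c / 963 MHz = 0.283 m
βl = 2π·l/λ = 2π × 0.085 = 30.6°
tan(βl) = 0.592
Z_in = Z_0·(Z_L + jZ_0·tanβl)/(Z_0 + jZ_L·tanβl) = 38.1 − j55.7 Ω
Γ_s = (Z_in − Z_s)/(Z_in + Z_s) = (-36.9 − j55.7)/(113 − j55.7), |Γ_s| = 0.53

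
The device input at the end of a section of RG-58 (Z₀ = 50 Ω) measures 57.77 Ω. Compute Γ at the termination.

Γ = 0.0721

Γ = (Z_L − Z_0)/(Z_L + Z_0) = (57.77 − 50)/(57.77 + 50) = 7.77/107.8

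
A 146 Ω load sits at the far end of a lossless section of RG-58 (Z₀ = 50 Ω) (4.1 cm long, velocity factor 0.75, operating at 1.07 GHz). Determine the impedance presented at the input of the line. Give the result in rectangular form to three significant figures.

Z_in ≈ 19.1 − j15.7 Ω

λ = v/f = 0.75·c / 1.07 GHz = 0.21 m
βl = 2π·l/λ = 2π × 0.195 = 70.2°
tan(βl) = tan(70.2°) = 2.78
Z_in = Z_0·(Z_L + jZ_0·tanβl)/(Z_0 + jZ_L·tanβl)
     = 50·(146 + j139)/(50 + j405)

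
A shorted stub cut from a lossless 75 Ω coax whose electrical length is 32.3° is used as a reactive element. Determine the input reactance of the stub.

tan(βl) = 0.632
For a shorted stub, Z_in = jZ_0·tan(βl)

X_in ≈ 47.4 Ω (inductive)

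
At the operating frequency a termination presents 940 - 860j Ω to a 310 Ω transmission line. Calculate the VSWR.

VSWR ≈ 5.73

Γ = (Z_L − Z_0)/(Z_L + Z_0) = (630 − j860)/(1250 − j860)
|Γ| = 1070/1520 = 0.703
VSWR = (1 + |Γ|)/(1 − |Γ|) = 1.7/0.297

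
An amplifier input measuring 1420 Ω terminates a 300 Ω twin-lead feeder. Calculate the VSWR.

For a purely resistive load, VSWR = R_L/Z_0 or Z_0/R_L (whichever > 1) = 1420/300

VSWR ≈ 4.73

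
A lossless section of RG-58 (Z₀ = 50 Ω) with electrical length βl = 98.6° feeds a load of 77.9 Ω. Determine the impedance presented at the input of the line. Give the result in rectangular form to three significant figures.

tan(βl) = tan(98.6°) = -6.61
Z_in = Z_0·(Z_L + jZ_0·tanβl)/(Z_0 + jZ_L·tanβl)
     = 50·(77.9 − j331)/(50 − j515)

Z_in ≈ 32.5 + j4.41 Ω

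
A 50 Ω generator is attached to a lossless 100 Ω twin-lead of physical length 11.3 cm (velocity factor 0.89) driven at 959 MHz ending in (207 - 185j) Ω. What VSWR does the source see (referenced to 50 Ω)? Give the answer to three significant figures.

VSWR ≈ 7.28

λ = v/f = 0.89·c / 959 MHz = 0.278 m
βl = 2π·l/λ = 2π × 0.406 = 146°
tan(βl) = -0.672
Z_in = Z_0·(Z_L + jZ_0·tanβl)/(Z_0 + jZ_L·tanβl) = 151 + j175 Ω
Γ_s = (Z_in − Z_s)/(Z_in + Z_s) = (101 + j175)/(201 + j175), |Γ_s| = 0.758
VSWR = (1 + |Γ_s|)/(1 − |Γ_s|)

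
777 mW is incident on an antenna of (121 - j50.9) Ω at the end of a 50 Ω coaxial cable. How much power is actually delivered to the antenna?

P_delivered ≈ 591 mW

|Γ| = |(71 − j50.9)/(171 − j50.9)| = 0.49
|Γ|² = 0.24
P_refl = |Γ|²·P_inc = 186 mW, P_del = (1 − |Γ|²)·P_inc = 591 mW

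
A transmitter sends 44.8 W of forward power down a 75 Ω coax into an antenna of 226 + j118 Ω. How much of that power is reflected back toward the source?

P_reflected ≈ 15.7 W

|Γ| = |(151 + j118)/(301 + j118)| = 0.593
|Γ|² = 0.351
P_refl = |Γ|²·P_inc = 15.7 W, P_del = (1 − |Γ|²)·P_inc = 29.1 W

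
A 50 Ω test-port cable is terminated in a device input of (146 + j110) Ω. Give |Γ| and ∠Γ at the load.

Γ = (Z_L − Z_0)/(Z_L + Z_0) = (96 + j110)/(196 + j110)
|Γ| = 146/225 = 0.65

Γ ≈ 0.65 ∠ 19.6°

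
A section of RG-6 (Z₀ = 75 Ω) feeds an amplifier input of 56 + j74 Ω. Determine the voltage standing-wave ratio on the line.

VSWR ≈ 3.06

Γ = (Z_L − Z_0)/(Z_L + Z_0) = (-19 + j74)/(131 + j74)
|Γ| = 76.4/150 = 0.508
VSWR = (1 + |Γ|)/(1 − |Γ|) = 1.51/0.492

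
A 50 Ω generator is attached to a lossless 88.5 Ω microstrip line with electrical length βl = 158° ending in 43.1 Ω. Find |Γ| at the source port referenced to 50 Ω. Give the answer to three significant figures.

tan(βl) = -0.404
Z_in = Z_0·(Z_L + jZ_0·tanβl)/(Z_0 + jZ_L·tanβl) = 48.3 − j26.3 Ω
Γ_s = (Z_in − Z_s)/(Z_in + Z_s) = (-1.73 − j26.3)/(98.3 − j26.3), |Γ_s| = 0.259

|Γ| ≈ 0.259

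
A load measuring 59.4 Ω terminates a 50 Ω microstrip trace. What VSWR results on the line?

VSWR ≈ 1.19

Γ = (59.4 − 50)/(59.4 + 50) = 0.0859
VSWR = (1 + 0.0859)/(1 − 0.0859)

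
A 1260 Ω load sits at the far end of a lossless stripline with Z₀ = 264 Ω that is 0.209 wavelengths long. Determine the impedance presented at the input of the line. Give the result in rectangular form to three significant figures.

βl = 2π × 0.209 = 75.2°
tan(βl) = tan(75.2°) = 3.8
Z_in = Z_0·(Z_L + jZ_0·tanβl)/(Z_0 + jZ_L·tanβl)
     = 264·(1260 + j1000)/(264 + j4780)

Z_in ≈ 59 − j66.3 Ω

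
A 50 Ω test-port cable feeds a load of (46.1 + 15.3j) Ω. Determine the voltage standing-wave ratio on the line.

Γ = (Z_L − Z_0)/(Z_L + Z_0) = (-3.9 + j15.3)/(96.1 + j15.3)
|Γ| = 15.8/97.3 = 0.162
VSWR = (1 + |Γ|)/(1 − |Γ|) = 1.16/0.838

VSWR ≈ 1.39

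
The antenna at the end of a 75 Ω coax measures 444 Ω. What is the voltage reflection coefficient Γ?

Γ = 0.711

Γ = (Z_L − Z_0)/(Z_L + Z_0) = (444 − 75)/(444 + 75) = 369/519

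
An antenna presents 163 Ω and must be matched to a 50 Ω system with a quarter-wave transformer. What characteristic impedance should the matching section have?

Z_qwt ≈ 90.3 Ω

Z_qwt = √(Z_0·R_L) = √(50 × 163) = √8150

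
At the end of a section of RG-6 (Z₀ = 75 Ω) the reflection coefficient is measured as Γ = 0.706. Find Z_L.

Z_L ≈ 435 Ω

Z_L = Z_0·(1 + Γ)/(1 − Γ) = 75·(1.71)/(0.294)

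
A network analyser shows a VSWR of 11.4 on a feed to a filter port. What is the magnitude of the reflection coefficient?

|Γ| = (S − 1)/(S + 1) = (11.4 − 1)/(11.4 + 1) = 10.4/12.4

|Γ| ≈ 0.839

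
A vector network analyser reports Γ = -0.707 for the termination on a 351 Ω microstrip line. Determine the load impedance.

Z_L = Z_0·(1 + Γ)/(1 − Γ) = 351·(0.293)/(1.71)

Z_L ≈ 60.2 Ω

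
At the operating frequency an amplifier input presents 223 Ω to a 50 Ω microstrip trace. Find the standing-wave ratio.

VSWR ≈ 4.46

For a purely resistive load, VSWR = R_L/Z_0 or Z_0/R_L (whichever > 1) = 223/50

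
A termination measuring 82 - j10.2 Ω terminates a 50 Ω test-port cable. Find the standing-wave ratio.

VSWR ≈ 1.68

Γ = (Z_L − Z_0)/(Z_L + Z_0) = (32 − j10.2)/(132 − j10.2)
|Γ| = 33.6/132 = 0.254
VSWR = (1 + |Γ|)/(1 − |Γ|) = 1.25/0.746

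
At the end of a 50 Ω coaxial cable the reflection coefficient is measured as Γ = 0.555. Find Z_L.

Z_L = Z_0·(1 + Γ)/(1 − Γ) = 50·(1.56)/(0.445)

Z_L ≈ 175 Ω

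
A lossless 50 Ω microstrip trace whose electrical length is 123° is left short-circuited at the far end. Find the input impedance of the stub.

Z_in ≈ −j77 Ω

tan(βl) = -1.54
For a short-circuited stub, Z_in = jZ_0·tan(βl)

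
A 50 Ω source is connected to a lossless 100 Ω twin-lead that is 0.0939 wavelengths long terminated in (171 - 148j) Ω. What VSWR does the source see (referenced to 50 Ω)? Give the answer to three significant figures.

βl = 2π × 0.0939 = 33.8°
tan(βl) = 0.67
Z_in = Z_0·(Z_L + jZ_0·tanβl)/(Z_0 + jZ_L·tanβl) = 47 − j67.7 Ω
Γ_s = (Z_in − Z_s)/(Z_in + Z_s) = (-3.05 − j67.7)/(97 − j67.7), |Γ_s| = 0.573
VSWR = (1 + |Γ_s|)/(1 − |Γ_s|)

VSWR ≈ 3.69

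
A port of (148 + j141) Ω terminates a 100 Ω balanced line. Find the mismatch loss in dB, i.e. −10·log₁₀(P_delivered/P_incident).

Γ = (48 + j141)/(248 + j141), |Γ| = 0.522
|Γ|² = 0.273, so P_del/P_inc = 1 − |Γ|² = 0.727
ML = −10·log₁₀(1 − |Γ|²)

mismatch loss ≈ 1.38 dB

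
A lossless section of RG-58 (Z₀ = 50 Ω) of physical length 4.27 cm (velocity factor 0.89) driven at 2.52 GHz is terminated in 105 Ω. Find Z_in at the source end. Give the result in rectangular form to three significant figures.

Z_in ≈ 49.6 + j37.8 Ω

λ = v/f = 0.89·c / 2.52 GHz = 0.106 m
βl = 2π·l/λ = 2π × 0.403 = 145°
tan(βl) = tan(145°) = -0.698
Z_in = Z_0·(Z_L + jZ_0·tanβl)/(Z_0 + jZ_L·tanβl)
     = 50·(105 − j34.9)/(50 − j73.3)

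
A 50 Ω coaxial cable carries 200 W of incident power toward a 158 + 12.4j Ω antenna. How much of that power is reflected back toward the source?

P_reflected ≈ 54.4 W

|Γ| = |(108 + j12.4)/(208 + j12.4)| = 0.522
|Γ|² = 0.272
P_refl = |Γ|²·P_inc = 54.4 W, P_del = (1 − |Γ|²)·P_inc = 146 W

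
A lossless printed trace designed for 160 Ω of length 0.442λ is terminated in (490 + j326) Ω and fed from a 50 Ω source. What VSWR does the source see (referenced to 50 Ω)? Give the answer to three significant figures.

VSWR ≈ 11.4

βl = 2π × 0.442 = 159°
tan(βl) = -0.381
Z_in = Z_0·(Z_L + jZ_0·tanβl)/(Z_0 + jZ_L·tanβl) = 124 + j231 Ω
Γ_s = (Z_in − Z_s)/(Z_in + Z_s) = (74.1 + j231)/(174 + j231), |Γ_s| = 0.838
VSWR = (1 + |Γ_s|)/(1 − |Γ_s|)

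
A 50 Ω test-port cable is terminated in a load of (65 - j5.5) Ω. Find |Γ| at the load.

|Γ| ≈ 0.139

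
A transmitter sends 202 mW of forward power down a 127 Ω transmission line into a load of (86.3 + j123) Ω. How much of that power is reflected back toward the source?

|Γ| = |(-40.7 + j123)/(213.3 + j123)| = 0.526
|Γ|² = 0.277
P_refl = |Γ|²·P_inc = 55.9 mW, P_del = (1 − |Γ|²)·P_inc = 146 mW

P_reflected ≈ 55.9 mW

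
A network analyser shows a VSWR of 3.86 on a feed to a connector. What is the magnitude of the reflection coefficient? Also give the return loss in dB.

|Γ| ≈ 0.588; return loss ≈ 4.61 dB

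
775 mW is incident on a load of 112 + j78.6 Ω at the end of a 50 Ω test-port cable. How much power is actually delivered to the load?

P_delivered ≈ 535 mW

|Γ| = |(62 + j78.6)/(162 + j78.6)| = 0.556
|Γ|² = 0.309
P_refl = |Γ|²·P_inc = 240 mW, P_del = (1 − |Γ|²)·P_inc = 535 mW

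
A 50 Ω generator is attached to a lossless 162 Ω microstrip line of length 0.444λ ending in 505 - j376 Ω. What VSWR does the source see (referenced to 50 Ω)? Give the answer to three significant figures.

VSWR ≈ 15.6

βl = 2π × 0.444 = 160°
tan(βl) = -0.367
Z_in = Z_0·(Z_L + jZ_0·tanβl)/(Z_0 + jZ_L·tanβl) = 430 + j386 Ω
Γ_s = (Z_in − Z_s)/(Z_in + Z_s) = (380 + j386)/(480 + j386), |Γ_s| = 0.879
VSWR = (1 + |Γ_s|)/(1 − |Γ_s|)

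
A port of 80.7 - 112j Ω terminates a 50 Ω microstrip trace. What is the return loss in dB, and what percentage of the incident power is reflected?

RL ≈ 3.42 dB; 45.5% of incident power reflected

Γ = (30.7 − j112)/(130.7 − j112), |Γ| = 0.675
RL = −20·log₁₀(0.675) = 3.42 dB
P_refl/P_inc = |Γ|² = 0.455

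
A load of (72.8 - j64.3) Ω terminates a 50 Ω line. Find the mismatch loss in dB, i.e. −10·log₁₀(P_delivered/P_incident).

mismatch loss ≈ 1.2 dB

Γ = (22.8 − j64.3)/(122.8 − j64.3), |Γ| = 0.492
|Γ|² = 0.242, so P_del/P_inc = 1 − |Γ|² = 0.758
ML = −10·log₁₀(1 − |Γ|²)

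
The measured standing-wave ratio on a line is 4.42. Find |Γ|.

|Γ| = (S − 1)/(S + 1) = (4.42 − 1)/(4.42 + 1) = 3.42/5.42

|Γ| ≈ 0.631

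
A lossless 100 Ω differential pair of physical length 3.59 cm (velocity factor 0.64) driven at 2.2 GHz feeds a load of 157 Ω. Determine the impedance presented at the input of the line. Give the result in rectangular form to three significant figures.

Z_in ≈ 111 + j46.6 Ω

λ = v/f = 0.64·c / 2.2 GHz = 0.0873 m
βl = 2π·l/λ = 2π × 0.411 = 148°
tan(βl) = tan(148°) = -0.623
Z_in = Z_0·(Z_L + jZ_0·tanβl)/(Z_0 + jZ_L·tanβl)
     = 100·(157 − j62.3)/(100 − j97.8)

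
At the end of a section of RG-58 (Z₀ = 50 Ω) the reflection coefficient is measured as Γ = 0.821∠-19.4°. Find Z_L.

Z_L ≈ 130 − j218 Ω

Z_L = Z_0·(1 + Γ)/(1 − Γ) = 50·(1.77 − j0.273)/(0.226 + j0.273)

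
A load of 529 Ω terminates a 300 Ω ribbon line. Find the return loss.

Γ = (529 − 300)/(529 + 300) = 0.276
RL = −20·log₁₀|Γ| = −20·log₁₀(0.276)

RL ≈ 11.2 dB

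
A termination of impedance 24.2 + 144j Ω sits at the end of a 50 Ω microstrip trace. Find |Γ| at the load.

Γ = (Z_L − Z_0)/(Z_L + Z_0) = (-25.8 + j144)/(74.2 + j144)
|Γ| = 146/162

|Γ| ≈ 0.903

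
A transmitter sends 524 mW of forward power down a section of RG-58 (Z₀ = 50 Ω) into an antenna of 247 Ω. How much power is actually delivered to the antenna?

P_delivered ≈ 293 mW

Γ = (247 − 50)/(247 + 50) = 0.663
|Γ|² = 0.44
P_refl = |Γ|²·P_inc = 231 mW, P_del = (1 − |Γ|²)·P_inc = 293 mW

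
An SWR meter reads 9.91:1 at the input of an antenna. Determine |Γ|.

|Γ| = (S − 1)/(S + 1) = (9.91 − 1)/(9.91 + 1) = 8.91/10.9

|Γ| ≈ 0.817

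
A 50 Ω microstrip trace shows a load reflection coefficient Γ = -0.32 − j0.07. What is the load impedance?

Z_L = Z_0·(1 + Γ)/(1 − Γ) = 50·(0.68 − j0.07)/(1.32 + j0.07)

Z_L ≈ 25.5 − j4.01 Ω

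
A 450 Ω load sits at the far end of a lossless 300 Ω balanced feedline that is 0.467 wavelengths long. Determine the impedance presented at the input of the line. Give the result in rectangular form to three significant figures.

βl = 2π × 0.467 = 168°
tan(βl) = tan(168°) = -0.21
Z_in = Z_0·(Z_L + jZ_0·tanβl)/(Z_0 + jZ_L·tanβl)
     = 300·(450 − j63.1)/(300 − j94.7)

Z_in ≈ 427 + j71.7 Ω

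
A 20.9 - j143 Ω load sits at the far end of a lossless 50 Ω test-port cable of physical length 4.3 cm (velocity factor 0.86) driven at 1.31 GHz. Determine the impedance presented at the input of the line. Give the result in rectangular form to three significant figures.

Z_in ≈ 2.28 + j6.6 Ω

λ = v/f = 0.86·c / 1.31 GHz = 0.197 m
βl = 2π·l/λ = 2π × 0.218 = 78.6°
tan(βl) = tan(78.6°) = 4.96
Z_in = Z_0·(Z_L + jZ_0·tanβl)/(Z_0 + jZ_L·tanβl)
     = 50·(20.9 + j105)/(759 + j104)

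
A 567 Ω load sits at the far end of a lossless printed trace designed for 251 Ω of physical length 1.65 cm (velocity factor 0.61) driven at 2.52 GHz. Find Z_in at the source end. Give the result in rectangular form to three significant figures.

λ = v/f = 0.61·c / 2.52 GHz = 0.0726 m
βl = 2π·l/λ = 2π × 0.227 = 81.8°
tan(βl) = tan(81.8°) = 6.94
Z_in = Z_0·(Z_L + jZ_0·tanβl)/(Z_0 + jZ_L·tanβl)
     = 251·(567 + j1740)/(251 + j3930)

Z_in ≈ 113 − j29 Ω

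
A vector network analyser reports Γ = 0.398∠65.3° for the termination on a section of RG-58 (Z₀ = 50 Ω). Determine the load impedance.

Z_L ≈ 51 + j43.8 Ω

Z_L = Z_0·(1 + Γ)/(1 − Γ) = 50·(1.17 + j0.362)/(0.834 − j0.362)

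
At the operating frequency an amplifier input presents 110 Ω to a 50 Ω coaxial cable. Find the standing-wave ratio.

Γ = (110 − 50)/(110 + 50) = 0.375
VSWR = (1 + 0.375)/(1 − 0.375)

VSWR ≈ 2.2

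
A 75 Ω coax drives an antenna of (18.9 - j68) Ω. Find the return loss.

Γ = (-56.1 − j68)/(93.9 − j68), |Γ| = 0.76
RL = −20·log₁₀|Γ| = −20·log₁₀(0.76)

RL ≈ 2.38 dB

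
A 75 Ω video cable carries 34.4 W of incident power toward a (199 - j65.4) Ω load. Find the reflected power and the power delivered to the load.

P_reflected ≈ 8.52 W; P_delivered ≈ 25.9 W

|Γ| = |(124 − j65.4)/(274 − j65.4)| = 0.498
|Γ|² = 0.248
P_refl = |Γ|²·P_inc = 8.52 W, P_del = (1 − |Γ|²)·P_inc = 25.9 W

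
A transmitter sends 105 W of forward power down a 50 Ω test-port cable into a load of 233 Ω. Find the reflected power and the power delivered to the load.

Γ = (233 − 50)/(233 + 50) = 0.647
|Γ|² = 0.418
P_refl = |Γ|²·P_inc = 43.9 W, P_del = (1 − |Γ|²)·P_inc = 61.1 W

P_reflected ≈ 43.9 W; P_delivered ≈ 61.1 W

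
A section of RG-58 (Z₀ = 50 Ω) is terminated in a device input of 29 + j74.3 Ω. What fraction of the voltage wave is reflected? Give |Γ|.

|Γ| ≈ 0.712

Γ = (Z_L − Z_0)/(Z_L + Z_0) = (-21 + j74.3)/(79 + j74.3)
|Γ| = 77.2/108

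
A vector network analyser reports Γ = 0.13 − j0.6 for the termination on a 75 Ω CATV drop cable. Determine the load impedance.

Z_L = Z_0·(1 + Γ)/(1 − Γ) = 75·(1.13 − j0.6)/(0.87 + j0.6)

Z_L ≈ 41.8 − j80.6 Ω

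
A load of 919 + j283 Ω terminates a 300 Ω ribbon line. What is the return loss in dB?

Γ = (619 + j283)/(1219 + j283), |Γ| = 0.544
RL = −20·log₁₀|Γ| = −20·log₁₀(0.544)

RL ≈ 5.29 dB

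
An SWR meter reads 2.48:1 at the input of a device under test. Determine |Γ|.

|Γ| = (S − 1)/(S + 1) = (2.48 − 1)/(2.48 + 1) = 1.48/3.48

|Γ| ≈ 0.425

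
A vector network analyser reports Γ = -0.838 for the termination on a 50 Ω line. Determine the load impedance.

Z_L = Z_0·(1 + Γ)/(1 − Γ) = 50·(0.162)/(1.84)

Z_L ≈ 4.41 Ω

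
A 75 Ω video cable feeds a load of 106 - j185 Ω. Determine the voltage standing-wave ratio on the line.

VSWR ≈ 6.27

Γ = (Z_L − Z_0)/(Z_L + Z_0) = (31 − j185)/(181 − j185)
|Γ| = 188/259 = 0.725
VSWR = (1 + |Γ|)/(1 − |Γ|) = 1.72/0.275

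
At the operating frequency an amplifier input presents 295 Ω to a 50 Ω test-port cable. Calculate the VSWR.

VSWR ≈ 5.9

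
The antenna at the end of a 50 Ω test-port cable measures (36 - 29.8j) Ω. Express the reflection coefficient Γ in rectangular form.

Γ ≈ -0.0381 − j0.36

Γ = (Z_L − Z_0)/(Z_L + Z_0) = (-14 − j29.8)/(86 − j29.8)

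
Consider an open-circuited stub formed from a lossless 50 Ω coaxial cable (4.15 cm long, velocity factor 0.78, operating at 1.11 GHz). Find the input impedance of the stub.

Z_in ≈ −j17.3 Ω

λ = v/f = 0.78·c / 1.11 GHz = 0.211 m
βl = 2π·l/λ = 2π × 0.197 = 70.9°
tan(βl) = 2.88
For an open-circuited stub, Z_in = −jZ_0·cot(βl) = −jZ_0/tan(βl)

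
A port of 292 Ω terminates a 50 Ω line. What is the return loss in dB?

Γ = (292 − 50)/(292 + 50) = 0.708
RL = −20·log₁₀|Γ| = −20·log₁₀(0.708)

RL ≈ 3 dB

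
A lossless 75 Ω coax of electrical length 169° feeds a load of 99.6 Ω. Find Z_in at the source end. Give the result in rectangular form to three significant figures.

Z_in ≈ 96.9 + j10.4 Ω

tan(βl) = tan(169°) = -0.194
Z_in = Z_0·(Z_L + jZ_0·tanβl)/(Z_0 + jZ_L·tanβl)
     = 75·(99.6 − j14.6)/(75 − j19.4)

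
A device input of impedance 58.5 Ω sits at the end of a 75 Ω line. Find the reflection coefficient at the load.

Γ = -0.124

Γ = (Z_L − Z_0)/(Z_L + Z_0) = (58.5 − 75)/(58.5 + 75) = -16.5/133.5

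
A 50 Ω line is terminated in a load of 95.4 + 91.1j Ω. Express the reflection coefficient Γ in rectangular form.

Γ ≈ 0.506 + j0.309

Γ = (Z_L − Z_0)/(Z_L + Z_0) = (45.4 + j91.1)/(145.4 + j91.1)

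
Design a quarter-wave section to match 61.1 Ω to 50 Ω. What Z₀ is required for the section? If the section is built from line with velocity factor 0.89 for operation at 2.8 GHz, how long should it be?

Z_qwt = √(Z_0·R_L) = √(50 × 61.1) = √3055
λ = 0.89·c/f = 0.0954 m, so l = λ/4 = 0.0238 m

Z_qwt ≈ 55.3 Ω; length ≈ 2.38 cm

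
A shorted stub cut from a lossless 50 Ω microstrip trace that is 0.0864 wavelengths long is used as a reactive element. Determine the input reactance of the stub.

X_in ≈ 30.2 Ω (inductive)

βl = 2π × 0.0864 = 31.1°
tan(βl) = 0.603
For a shorted stub, Z_in = jZ_0·tan(βl)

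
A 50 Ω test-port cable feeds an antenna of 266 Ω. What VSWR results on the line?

For a purely resistive load, VSWR = R_L/Z_0 or Z_0/R_L (whichever > 1) = 266/50

VSWR ≈ 5.32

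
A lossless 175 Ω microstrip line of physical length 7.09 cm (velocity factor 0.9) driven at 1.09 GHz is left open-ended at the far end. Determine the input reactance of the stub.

λ = v/f = 0.9·c / 1.09 GHz = 0.248 m
βl = 2π·l/λ = 2π × 0.286 = 103°
tan(βl) = -4.32
For an open-ended stub, Z_in = −jZ_0·cot(βl) = −jZ_0/tan(βl)

X_in ≈ 40.5 Ω (inductive)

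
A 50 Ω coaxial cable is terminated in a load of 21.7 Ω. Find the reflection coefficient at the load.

Γ = -0.395

Γ = (Z_L − Z_0)/(Z_L + Z_0) = (21.7 − 50)/(21.7 + 50) = -28.3/71.7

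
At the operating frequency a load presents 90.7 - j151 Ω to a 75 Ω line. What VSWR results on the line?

Γ = (Z_L − Z_0)/(Z_L + Z_0) = (15.7 − j151)/(165.7 − j151)
|Γ| = 152/224 = 0.677
VSWR = (1 + |Γ|)/(1 − |Γ|) = 1.68/0.323

VSWR ≈ 5.2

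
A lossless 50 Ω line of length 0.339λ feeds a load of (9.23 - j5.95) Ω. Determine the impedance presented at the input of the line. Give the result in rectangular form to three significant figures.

Z_in ≈ 44.1 − j89.9 Ω

βl = 2π × 0.339 = 122°
tan(βl) = tan(122°) = -1.6
Z_in = Z_0·(Z_L + jZ_0·tanβl)/(Z_0 + jZ_L·tanβl)
     = 50·(9.23 − j85.8)/(40.5 − j14.7)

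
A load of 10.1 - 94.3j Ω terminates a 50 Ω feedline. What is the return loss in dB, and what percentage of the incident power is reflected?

RL ≈ 0.765 dB; 83.8% of incident power reflected

Γ = (-39.9 − j94.3)/(60.1 − j94.3), |Γ| = 0.916
RL = −20·log₁₀(0.916) = 0.765 dB
P_refl/P_inc = |Γ|² = 0.838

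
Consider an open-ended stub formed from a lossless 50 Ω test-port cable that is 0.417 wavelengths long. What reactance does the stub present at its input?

X_in ≈ 87 Ω (inductive)

βl = 2π × 0.417 = 150°
tan(βl) = -0.575
For an open-ended stub, Z_in = −jZ_0·cot(βl) = −jZ_0/tan(βl)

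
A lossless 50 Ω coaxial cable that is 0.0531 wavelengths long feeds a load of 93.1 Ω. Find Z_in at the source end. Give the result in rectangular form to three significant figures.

βl = 2π × 0.0531 = 19.1°
tan(βl) = tan(19.1°) = 0.347
Z_in = Z_0·(Z_L + jZ_0·tanβl)/(Z_0 + jZ_L·tanβl)
     = 50·(93.1 + j17.3)/(50 + j32.3)

Z_in ≈ 73.6 − j30.2 Ω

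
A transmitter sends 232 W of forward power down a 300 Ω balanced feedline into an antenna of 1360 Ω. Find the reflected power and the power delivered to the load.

Γ = (1360 − 300)/(1360 + 300) = 0.639
|Γ|² = 0.408
P_refl = |Γ|²·P_inc = 94.6 W, P_del = (1 − |Γ|²)·P_inc = 137 W

P_reflected ≈ 94.6 W; P_delivered ≈ 137 W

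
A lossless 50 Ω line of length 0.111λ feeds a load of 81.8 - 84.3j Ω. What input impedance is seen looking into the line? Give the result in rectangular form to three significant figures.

βl = 2π × 0.111 = 40°
tan(βl) = tan(40°) = 0.838
Z_in = Z_0·(Z_L + jZ_0·tanβl)/(Z_0 + jZ_L·tanβl)
     = 50·(81.8 − j42.4)/(121 + j68.5)

Z_in ≈ 18.1 − j27.8 Ω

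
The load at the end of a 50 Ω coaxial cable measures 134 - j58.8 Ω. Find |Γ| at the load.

Γ = (Z_L − Z_0)/(Z_L + Z_0) = (84 − j58.8)/(184 − j58.8)
|Γ| = 103/193

|Γ| ≈ 0.531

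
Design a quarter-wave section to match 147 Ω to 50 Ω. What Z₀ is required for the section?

Z_qwt = √(Z_0·R_L) = √(50 × 147) = √7350

Z_qwt ≈ 85.7 Ω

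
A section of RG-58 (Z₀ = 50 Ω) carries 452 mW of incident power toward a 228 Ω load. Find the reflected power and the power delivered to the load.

Γ = (228 − 50)/(228 + 50) = 0.64
|Γ|² = 0.41
P_refl = |Γ|²·P_inc = 185 mW, P_del = (1 − |Γ|²)·P_inc = 267 mW

P_reflected ≈ 185 mW; P_delivered ≈ 267 mW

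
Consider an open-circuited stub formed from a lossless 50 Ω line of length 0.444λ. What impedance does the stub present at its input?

βl = 2π × 0.444 = 160°
tan(βl) = -0.367
For an open-circuited stub, Z_in = −jZ_0·cot(βl) = −jZ_0/tan(βl)

Z_in ≈ +j136 Ω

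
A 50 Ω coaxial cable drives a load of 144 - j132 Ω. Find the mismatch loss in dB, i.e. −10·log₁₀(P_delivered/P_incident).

mismatch loss ≈ 2.81 dB

Γ = (94 − j132)/(194 − j132), |Γ| = 0.691
|Γ|² = 0.477, so P_del/P_inc = 1 − |Γ|² = 0.523
ML = −10·log₁₀(1 − |Γ|²)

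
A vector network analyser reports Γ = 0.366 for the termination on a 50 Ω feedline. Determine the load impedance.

Z_L = Z_0·(1 + Γ)/(1 − Γ) = 50·(1.37)/(0.634)

Z_L ≈ 108 Ω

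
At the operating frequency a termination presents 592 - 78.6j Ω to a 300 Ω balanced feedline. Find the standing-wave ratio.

VSWR ≈ 2.02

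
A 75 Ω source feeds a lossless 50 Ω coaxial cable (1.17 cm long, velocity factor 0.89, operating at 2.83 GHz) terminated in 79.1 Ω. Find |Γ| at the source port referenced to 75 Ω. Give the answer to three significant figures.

λ = v/f = 0.89·c / 2.83 GHz = 0.0943 m
βl = 2π·l/λ = 2π × 0.124 = 44.6°
tan(βl) = 0.988
Z_in = Z_0·(Z_L + jZ_0·tanβl)/(Z_0 + jZ_L·tanβl) = 45.4 − j21.6 Ω
Γ_s = (Z_in − Z_s)/(Z_in + Z_s) = (-29.6 − j21.6)/(120 − j21.6), |Γ_s| = 0.299

|Γ| ≈ 0.299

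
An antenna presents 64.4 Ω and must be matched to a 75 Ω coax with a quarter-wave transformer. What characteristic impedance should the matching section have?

Z_qwt ≈ 69.5 Ω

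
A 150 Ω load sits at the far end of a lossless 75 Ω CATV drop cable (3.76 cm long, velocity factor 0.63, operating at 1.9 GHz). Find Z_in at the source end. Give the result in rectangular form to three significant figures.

Z_in ≈ 61.4 + j46 Ω

λ = v/f = 0.63·c / 1.9 GHz = 0.0995 m
βl = 2π·l/λ = 2π × 0.378 = 136°
tan(βl) = tan(136°) = -0.963
Z_in = Z_0·(Z_L + jZ_0·tanβl)/(Z_0 + jZ_L·tanβl)
     = 75·(150 − j72.2)/(75 − j144)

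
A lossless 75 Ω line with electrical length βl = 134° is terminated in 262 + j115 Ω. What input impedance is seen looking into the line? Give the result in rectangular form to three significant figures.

tan(βl) = tan(134°) = -1.04
Z_in = Z_0·(Z_L + jZ_0·tanβl)/(Z_0 + jZ_L·tanβl)
     = 75·(262 + j37.3)/(194 − j271)

Z_in ≈ 27.4 + j52.8 Ω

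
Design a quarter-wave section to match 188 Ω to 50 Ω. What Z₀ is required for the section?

Z_qwt ≈ 97 Ω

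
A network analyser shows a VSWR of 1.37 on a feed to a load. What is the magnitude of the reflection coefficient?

|Γ| ≈ 0.156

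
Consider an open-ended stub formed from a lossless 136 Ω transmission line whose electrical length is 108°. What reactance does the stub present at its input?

tan(βl) = -3.08
For an open-ended stub, Z_in = −jZ_0·cot(βl) = −jZ_0/tan(βl)

X_in ≈ 44.2 Ω (inductive)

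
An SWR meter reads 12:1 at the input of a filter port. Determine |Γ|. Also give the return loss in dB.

|Γ| ≈ 0.846; return loss ≈ 1.45 dB

|Γ| = (S − 1)/(S + 1) = (12 − 1)/(12 + 1) = 11/13
RL = −20·log₁₀|Γ| = −20·log₁₀(0.846)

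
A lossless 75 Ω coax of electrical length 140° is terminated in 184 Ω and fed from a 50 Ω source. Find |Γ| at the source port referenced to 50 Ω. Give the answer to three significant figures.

tan(βl) = -0.839
Z_in = Z_0·(Z_L + jZ_0·tanβl)/(Z_0 + jZ_L·tanβl) = 59.9 + j60.3 Ω
Γ_s = (Z_in − Z_s)/(Z_in + Z_s) = (9.86 + j60.3)/(110 + j60.3), |Γ_s| = 0.488

|Γ| ≈ 0.488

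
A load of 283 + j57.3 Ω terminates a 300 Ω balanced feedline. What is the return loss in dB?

RL ≈ 19.8 dB

Γ = (-17 + j57.3)/(583 + j57.3), |Γ| = 0.102
RL = −20·log₁₀|Γ| = −20·log₁₀(0.102)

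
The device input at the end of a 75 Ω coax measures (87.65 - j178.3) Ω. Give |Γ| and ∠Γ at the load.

Γ ≈ 0.741 ∠ -38.3°

Γ = (Z_L − Z_0)/(Z_L + Z_0) = (12.65 − j178.3)/(162.7 − j178.3)
|Γ| = 179/241 = 0.741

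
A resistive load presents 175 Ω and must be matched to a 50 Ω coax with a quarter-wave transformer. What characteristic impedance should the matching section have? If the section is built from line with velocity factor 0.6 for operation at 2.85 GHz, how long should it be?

Z_qwt ≈ 93.5 Ω; length ≈ 1.58 cm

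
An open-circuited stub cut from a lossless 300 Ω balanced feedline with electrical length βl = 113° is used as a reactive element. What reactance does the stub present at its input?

X_in ≈ 127 Ω (inductive)

tan(βl) = -2.36
For an open-circuited stub, Z_in = −jZ_0·cot(βl) = −jZ_0/tan(βl)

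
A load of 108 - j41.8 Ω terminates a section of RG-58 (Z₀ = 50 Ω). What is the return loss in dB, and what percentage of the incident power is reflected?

Γ = (58 − j41.8)/(158 − j41.8), |Γ| = 0.437
RL = −20·log₁₀(0.437) = 7.18 dB
P_refl/P_inc = |Γ|² = 0.191

RL ≈ 7.18 dB; 19.1% of incident power reflected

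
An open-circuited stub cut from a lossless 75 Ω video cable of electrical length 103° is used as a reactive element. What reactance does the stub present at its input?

tan(βl) = -4.33
For an open-circuited stub, Z_in = −jZ_0·cot(βl) = −jZ_0/tan(βl)

X_in ≈ 17.3 Ω (inductive)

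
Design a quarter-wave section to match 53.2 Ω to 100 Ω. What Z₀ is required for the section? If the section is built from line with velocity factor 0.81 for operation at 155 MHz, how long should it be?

Z_qwt ≈ 72.9 Ω; length ≈ 39.2 cm

Z_qwt = √(Z_0·R_L) = √(100 × 53.2) = √5320
λ = 0.81·c/f = 1.57 m, so l = λ/4 = 0.392 m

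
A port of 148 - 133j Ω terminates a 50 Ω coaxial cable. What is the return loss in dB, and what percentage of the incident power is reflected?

RL ≈ 3.19 dB; 48% of incident power reflected

Γ = (98 − j133)/(198 − j133), |Γ| = 0.693
RL = −20·log₁₀(0.693) = 3.19 dB
P_refl/P_inc = |Γ|² = 0.48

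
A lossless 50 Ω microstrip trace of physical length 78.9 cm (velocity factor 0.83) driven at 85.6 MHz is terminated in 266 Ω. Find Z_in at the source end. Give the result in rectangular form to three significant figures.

Z_in ≈ 9.56 + j6.47 Ω

λ = v/f = 0.83·c / 85.6 MHz = 2.91 m
βl = 2π·l/λ = 2π × 0.271 = 97.6°
tan(βl) = tan(97.6°) = -7.45
Z_in = Z_0·(Z_L + jZ_0·tanβl)/(Z_0 + jZ_L·tanβl)
     = 50·(266 − j372)/(50 − j1980)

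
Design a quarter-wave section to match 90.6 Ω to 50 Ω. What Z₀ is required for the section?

Z_qwt ≈ 67.3 Ω

Z_qwt = √(Z_0·R_L) = √(50 × 90.6) = √4530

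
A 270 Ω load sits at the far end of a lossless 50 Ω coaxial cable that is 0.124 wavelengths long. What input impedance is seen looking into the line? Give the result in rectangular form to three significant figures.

βl = 2π × 0.124 = 44.6°
tan(βl) = tan(44.6°) = 0.988
Z_in = Z_0·(Z_L + jZ_0·tanβl)/(Z_0 + jZ_L·tanβl)
     = 50·(270 + j49.4)/(50 + j267)

Z_in ≈ 18.1 − j47.2 Ω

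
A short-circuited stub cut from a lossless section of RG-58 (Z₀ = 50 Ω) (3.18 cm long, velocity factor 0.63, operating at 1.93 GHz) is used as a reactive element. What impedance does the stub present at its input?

Z_in ≈ −j98.5 Ω

λ = v/f = 0.63·c / 1.93 GHz = 0.0979 m
βl = 2π·l/λ = 2π × 0.325 = 117°
tan(βl) = -1.97
For a short-circuited stub, Z_in = jZ_0·tan(βl)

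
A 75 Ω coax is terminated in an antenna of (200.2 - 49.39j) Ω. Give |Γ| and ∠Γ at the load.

Γ = (Z_L − Z_0)/(Z_L + Z_0) = (125.2 − j49.39)/(275.2 − j49.39)
|Γ| = 135/280 = 0.481

Γ ≈ 0.481 ∠ -11.4°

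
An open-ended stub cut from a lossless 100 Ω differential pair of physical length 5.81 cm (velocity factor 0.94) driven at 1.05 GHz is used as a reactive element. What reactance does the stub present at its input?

λ = v/f = 0.94·c / 1.05 GHz = 0.269 m
βl = 2π·l/λ = 2π × 0.216 = 77.9°
tan(βl) = 4.66
For an open-ended stub, Z_in = −jZ_0·cot(βl) = −jZ_0/tan(βl)

X_in ≈ -21.5 Ω (capacitive)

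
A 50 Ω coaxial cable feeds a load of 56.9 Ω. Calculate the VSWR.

Γ = (56.9 − 50)/(56.9 + 50) = 0.0645
VSWR = (1 + 0.0645)/(1 − 0.0645)

VSWR ≈ 1.14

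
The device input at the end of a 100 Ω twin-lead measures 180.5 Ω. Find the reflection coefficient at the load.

Γ = (Z_L − Z_0)/(Z_L + Z_0) = (180.5 − 100)/(180.5 + 100) = 80.5/280.5

Γ = 0.287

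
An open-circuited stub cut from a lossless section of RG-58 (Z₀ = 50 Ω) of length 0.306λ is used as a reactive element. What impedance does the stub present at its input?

Z_in ≈ +j18.4 Ω

βl = 2π × 0.306 = 110°
tan(βl) = -2.72
For an open-circuited stub, Z_in = −jZ_0·cot(βl) = −jZ_0/tan(βl)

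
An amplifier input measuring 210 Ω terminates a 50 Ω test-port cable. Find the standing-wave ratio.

For a purely resistive load, VSWR = R_L/Z_0 or Z_0/R_L (whichever > 1) = 210/50

VSWR ≈ 4.2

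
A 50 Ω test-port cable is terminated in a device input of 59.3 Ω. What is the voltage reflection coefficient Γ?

Γ = 0.0851

Γ = (Z_L − Z_0)/(Z_L + Z_0) = (59.3 − 50)/(59.3 + 50) = 9.3/109.3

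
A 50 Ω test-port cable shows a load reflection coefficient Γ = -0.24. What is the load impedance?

Z_L = Z_0·(1 + Γ)/(1 − Γ) = 50·(0.76)/(1.24)

Z_L ≈ 30.6 Ω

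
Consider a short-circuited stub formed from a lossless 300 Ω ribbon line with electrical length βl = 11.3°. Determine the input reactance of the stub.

X_in ≈ 59.9 Ω (inductive)

tan(βl) = 0.2
For a short-circuited stub, Z_in = jZ_0·tan(βl)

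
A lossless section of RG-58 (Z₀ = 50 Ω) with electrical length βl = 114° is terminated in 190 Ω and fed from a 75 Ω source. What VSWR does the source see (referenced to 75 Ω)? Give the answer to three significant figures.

tan(βl) = -2.25
Z_in = Z_0·(Z_L + jZ_0·tanβl)/(Z_0 + jZ_L·tanβl) = 15.6 + j20.4 Ω
Γ_s = (Z_in − Z_s)/(Z_in + Z_s) = (-59.4 + j20.4)/(90.6 + j20.4), |Γ_s| = 0.677
VSWR = (1 + |Γ_s|)/(1 − |Γ_s|)

VSWR ≈ 5.2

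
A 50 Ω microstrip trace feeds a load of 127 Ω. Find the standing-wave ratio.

VSWR ≈ 2.54

Γ = (127 − 50)/(127 + 50) = 0.435
VSWR = (1 + 0.435)/(1 − 0.435)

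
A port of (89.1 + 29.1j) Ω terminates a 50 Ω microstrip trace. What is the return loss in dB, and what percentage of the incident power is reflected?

RL ≈ 9.29 dB; 11.8% of incident power reflected

Γ = (39.1 + j29.1)/(139.1 + j29.1), |Γ| = 0.343
RL = −20·log₁₀(0.343) = 9.29 dB
P_refl/P_inc = |Γ|² = 0.118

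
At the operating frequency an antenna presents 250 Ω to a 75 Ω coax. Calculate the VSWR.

VSWR ≈ 3.33

For a purely resistive load, VSWR = R_L/Z_0 or Z_0/R_L (whichever > 1) = 250/75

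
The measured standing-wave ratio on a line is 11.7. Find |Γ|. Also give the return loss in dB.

|Γ| = (S − 1)/(S + 1) = (11.7 − 1)/(11.7 + 1) = 10.7/12.7
RL = −20·log₁₀|Γ| = −20·log₁₀(0.843)

|Γ| ≈ 0.843; return loss ≈ 1.49 dB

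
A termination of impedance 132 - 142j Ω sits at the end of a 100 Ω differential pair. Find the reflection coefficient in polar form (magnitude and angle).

Γ ≈ 0.535 ∠ -45.8°

Γ = (Z_L − Z_0)/(Z_L + Z_0) = (32 − j142)/(232 − j142)
|Γ| = 146/272 = 0.535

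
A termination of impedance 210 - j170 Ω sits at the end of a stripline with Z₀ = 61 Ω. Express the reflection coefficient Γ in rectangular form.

Γ = (Z_L − Z_0)/(Z_L + Z_0) = (149 − j170)/(271 − j170)

Γ ≈ 0.677 − j0.203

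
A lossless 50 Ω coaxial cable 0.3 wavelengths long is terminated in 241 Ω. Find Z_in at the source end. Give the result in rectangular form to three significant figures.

Z_in ≈ 11.4 + j15.5 Ω

βl = 2π × 0.3 = 108°
tan(βl) = tan(108°) = -3.08
Z_in = Z_0·(Z_L + jZ_0·tanβl)/(Z_0 + jZ_L·tanβl)
     = 50·(241 − j154)/(50 − j742)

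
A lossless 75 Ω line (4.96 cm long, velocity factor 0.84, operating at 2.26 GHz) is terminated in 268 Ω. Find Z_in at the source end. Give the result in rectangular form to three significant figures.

λ = v/f = 0.84·c / 2.26 GHz = 0.112 m
βl = 2π·l/λ = 2π × 0.445 = 160°
tan(βl) = tan(160°) = -0.361
Z_in = Z_0·(Z_L + jZ_0·tanβl)/(Z_0 + jZ_L·tanβl)
     = 75·(268 − j27.1)/(75 − j96.8)

Z_in ≈ 114 + j120 Ω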